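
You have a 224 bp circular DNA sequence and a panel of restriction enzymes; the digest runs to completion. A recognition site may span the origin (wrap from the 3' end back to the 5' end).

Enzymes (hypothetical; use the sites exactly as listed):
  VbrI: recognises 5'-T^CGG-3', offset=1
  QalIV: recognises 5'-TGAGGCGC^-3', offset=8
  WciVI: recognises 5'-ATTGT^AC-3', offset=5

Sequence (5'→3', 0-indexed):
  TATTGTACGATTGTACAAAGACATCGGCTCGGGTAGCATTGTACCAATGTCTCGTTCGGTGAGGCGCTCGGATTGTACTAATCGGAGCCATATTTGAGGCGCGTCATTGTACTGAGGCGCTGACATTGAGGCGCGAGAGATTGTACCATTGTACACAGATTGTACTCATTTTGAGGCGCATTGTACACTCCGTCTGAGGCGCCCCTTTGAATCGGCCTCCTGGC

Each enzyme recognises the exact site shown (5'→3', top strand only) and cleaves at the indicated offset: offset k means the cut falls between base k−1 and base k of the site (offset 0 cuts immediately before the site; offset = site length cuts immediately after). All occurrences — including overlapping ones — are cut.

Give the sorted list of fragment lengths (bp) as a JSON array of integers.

Scan for sites:
  VbrI TCGG/1: at [23, 28, 55, 67, 81, 211] ⇒ [24, 29, 56, 68, 82, 212]
  QalIV TGAGGCGC/8: at [59, 94, 112, 126, 171, 194] ⇒ [67, 102, 120, 134, 179, 202]
  WciVI ATTGTAC/5: at [1, 9, 37, 71, 105, 139, 147, 158, 179] ⇒ [6, 14, 42, 76, 110, 144, 152, 163, 184]

All cut coordinates (distinct, sorted): [6, 14, 24, 29, 42, 56, 67, 68, 76, 82, 102, 110, 120, 134, 144, 152, 163, 179, 184, 202, 212]

Fragment lengths:
  6→14: 8 bp
  14→24: 10 bp
  24→29: 5 bp
  29→42: 13 bp
  42→56: 14 bp
  56→67: 11 bp
  67→68: 1 bp
  68→76: 8 bp
  76→82: 6 bp
  82→102: 20 bp
  102→110: 8 bp
  110→120: 10 bp
  120→134: 14 bp
  134→144: 10 bp
  144→152: 8 bp
  152→163: 11 bp
  163→179: 16 bp
  179→184: 5 bp
  184→202: 18 bp
  202→212: 10 bp
  212→6 (wrap): 224-212+6 = 18 bp

[1,5,5,6,8,8,8,8,10,10,10,10,11,11,13,14,14,16,18,18,20]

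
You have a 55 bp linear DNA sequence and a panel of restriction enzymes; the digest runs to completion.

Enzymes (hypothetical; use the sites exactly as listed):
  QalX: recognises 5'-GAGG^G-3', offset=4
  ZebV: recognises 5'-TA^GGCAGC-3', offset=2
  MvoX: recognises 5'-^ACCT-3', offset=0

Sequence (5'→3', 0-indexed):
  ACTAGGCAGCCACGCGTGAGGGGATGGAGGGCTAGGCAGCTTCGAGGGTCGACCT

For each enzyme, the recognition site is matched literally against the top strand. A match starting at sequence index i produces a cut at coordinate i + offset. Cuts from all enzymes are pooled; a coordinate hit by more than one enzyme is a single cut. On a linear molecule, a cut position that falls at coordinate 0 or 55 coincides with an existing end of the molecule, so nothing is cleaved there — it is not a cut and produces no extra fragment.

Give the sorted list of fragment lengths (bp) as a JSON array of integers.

Scan for sites:
  QalX GAGGG/4: at [17, 26, 43] ⇒ [21, 30, 47]
  ZebV TAGGCAGC/2: at [2, 32] ⇒ [4, 34]
  MvoX ACCT/0: at [51] ⇒ [51]

Pooled cuts: [4, 21, 30, 34, 47, 51]

Fragment lengths:
  [0,4): 4 bp
  [4,21): 17 bp
  [21,30): 9 bp
  [30,34): 4 bp
  [34,47): 13 bp
  [47,51): 4 bp
  [51,55): 4 bp

[4,4,4,4,9,13,17]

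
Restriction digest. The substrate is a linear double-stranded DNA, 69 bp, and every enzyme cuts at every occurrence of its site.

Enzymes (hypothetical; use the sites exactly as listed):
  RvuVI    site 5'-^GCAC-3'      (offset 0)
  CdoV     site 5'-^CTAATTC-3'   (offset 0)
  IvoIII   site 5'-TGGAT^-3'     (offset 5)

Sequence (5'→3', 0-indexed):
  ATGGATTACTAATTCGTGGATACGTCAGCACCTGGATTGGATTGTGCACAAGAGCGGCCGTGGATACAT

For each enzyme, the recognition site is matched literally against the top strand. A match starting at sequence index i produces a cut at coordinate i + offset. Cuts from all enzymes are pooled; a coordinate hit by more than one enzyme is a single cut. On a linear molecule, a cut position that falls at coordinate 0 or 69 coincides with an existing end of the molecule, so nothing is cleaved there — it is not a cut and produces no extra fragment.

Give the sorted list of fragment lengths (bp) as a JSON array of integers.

[2,3,4,5,6,6,10,13,20]

Site scan:
  RvuVI GCAC/0: at [27, 45] ⇒ [27, 45]
  CdoV CTAATTC/0: at [8] ⇒ [8]
  IvoIII TGGAT/5: at [1, 16, 32, 37, 60] ⇒ [6, 21, 37, 42, 65]

All cut coordinates (distinct, sorted): [6, 8, 21, 27, 37, 42, 45, 65]

Fragments:
  [0,6): 6 bp
  [6,8): 2 bp
  [8,21): 13 bp
  [21,27): 6 bp
  [27,37): 10 bp
  [37,42): 5 bp
  [42,45): 3 bp
  [45,65): 20 bp
  [65,69): 4 bp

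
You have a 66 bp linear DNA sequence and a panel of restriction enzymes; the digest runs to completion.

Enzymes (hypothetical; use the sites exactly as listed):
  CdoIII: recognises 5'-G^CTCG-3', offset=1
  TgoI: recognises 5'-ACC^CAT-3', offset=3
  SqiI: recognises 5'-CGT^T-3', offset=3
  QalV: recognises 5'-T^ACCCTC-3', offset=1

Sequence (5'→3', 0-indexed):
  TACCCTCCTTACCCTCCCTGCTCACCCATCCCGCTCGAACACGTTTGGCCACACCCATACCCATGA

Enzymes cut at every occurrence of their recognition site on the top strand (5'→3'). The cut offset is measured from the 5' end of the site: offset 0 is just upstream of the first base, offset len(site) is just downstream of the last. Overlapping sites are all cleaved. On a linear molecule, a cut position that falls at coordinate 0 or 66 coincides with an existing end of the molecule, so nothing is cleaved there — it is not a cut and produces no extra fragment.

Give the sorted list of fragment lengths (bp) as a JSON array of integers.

[1,5,6,7,9,11,11,16]

Scan for sites:
  CdoIII GCTCG/1: at [32] ⇒ [33]
  TgoI ACCCAT/3: at [23, 52, 58] ⇒ [26, 55, 61]
  SqiI CGTT/3: at [41] ⇒ [44]
  QalV TACCCTC/1: at [0, 9] ⇒ [1, 10]

All cut coordinates (distinct, sorted): [1, 10, 26, 33, 44, 55, 61]

Fragments:
  [0,1): 1 bp
  [1,10): 9 bp
  [10,26): 16 bp
  [26,33): 7 bp
  [33,44): 11 bp
  [44,55): 11 bp
  [55,61): 6 bp
  [61,66): 5 bp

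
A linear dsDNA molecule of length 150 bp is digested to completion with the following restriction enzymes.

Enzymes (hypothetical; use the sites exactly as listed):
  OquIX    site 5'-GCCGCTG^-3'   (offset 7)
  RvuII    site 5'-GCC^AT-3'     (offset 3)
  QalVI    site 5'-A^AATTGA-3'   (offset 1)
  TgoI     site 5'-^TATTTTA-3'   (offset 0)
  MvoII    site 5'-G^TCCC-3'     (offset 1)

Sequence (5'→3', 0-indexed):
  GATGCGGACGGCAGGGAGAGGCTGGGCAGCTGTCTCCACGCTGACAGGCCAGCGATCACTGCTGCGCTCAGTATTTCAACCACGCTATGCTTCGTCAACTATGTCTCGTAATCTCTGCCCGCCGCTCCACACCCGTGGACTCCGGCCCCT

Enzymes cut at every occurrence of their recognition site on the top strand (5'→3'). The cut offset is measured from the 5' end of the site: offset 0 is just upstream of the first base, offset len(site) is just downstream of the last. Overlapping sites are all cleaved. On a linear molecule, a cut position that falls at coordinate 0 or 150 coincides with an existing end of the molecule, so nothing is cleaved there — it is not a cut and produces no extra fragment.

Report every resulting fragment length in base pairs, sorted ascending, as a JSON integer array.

Site scan:
  OquIX (GCCGCTG, off=7): no sites
  RvuII (GCCAT, off=3): no sites
  QalVI (AAATTGA, off=1): no sites
  TgoI (TATTTTA, off=0): no sites
  MvoII (GTCCC, off=1): no sites

All cut coordinates (distinct, sorted): ∅

Fragments:
  no cuts → one linear fragment of 150 bp

[150]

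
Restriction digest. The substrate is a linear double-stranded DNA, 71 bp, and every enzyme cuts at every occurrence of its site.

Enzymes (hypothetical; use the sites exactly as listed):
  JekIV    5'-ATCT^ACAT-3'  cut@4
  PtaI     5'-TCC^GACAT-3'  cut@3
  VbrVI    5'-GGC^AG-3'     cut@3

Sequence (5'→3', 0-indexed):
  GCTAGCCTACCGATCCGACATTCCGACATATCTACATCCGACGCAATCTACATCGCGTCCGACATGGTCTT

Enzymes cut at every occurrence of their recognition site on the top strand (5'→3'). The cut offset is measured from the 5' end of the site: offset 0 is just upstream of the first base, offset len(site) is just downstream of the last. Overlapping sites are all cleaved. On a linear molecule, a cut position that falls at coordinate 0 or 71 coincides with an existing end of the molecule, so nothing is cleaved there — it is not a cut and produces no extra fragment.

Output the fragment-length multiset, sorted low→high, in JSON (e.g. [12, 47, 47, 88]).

Site scan:
  JekIV ATCTACAT/4: at [29, 45] ⇒ [33, 49]
  PtaI TCCGACAT/3: at [13, 21, 57] ⇒ [16, 24, 60]
  VbrVI (GGCAG, off=3): no sites

Pooled cuts: [16, 24, 33, 49, 60]

Fragments:
  [0,16): 16 bp
  [16,24): 8 bp
  [24,33): 9 bp
  [33,49): 16 bp
  [49,60): 11 bp
  [60,71): 11 bp

[8,9,11,11,16,16]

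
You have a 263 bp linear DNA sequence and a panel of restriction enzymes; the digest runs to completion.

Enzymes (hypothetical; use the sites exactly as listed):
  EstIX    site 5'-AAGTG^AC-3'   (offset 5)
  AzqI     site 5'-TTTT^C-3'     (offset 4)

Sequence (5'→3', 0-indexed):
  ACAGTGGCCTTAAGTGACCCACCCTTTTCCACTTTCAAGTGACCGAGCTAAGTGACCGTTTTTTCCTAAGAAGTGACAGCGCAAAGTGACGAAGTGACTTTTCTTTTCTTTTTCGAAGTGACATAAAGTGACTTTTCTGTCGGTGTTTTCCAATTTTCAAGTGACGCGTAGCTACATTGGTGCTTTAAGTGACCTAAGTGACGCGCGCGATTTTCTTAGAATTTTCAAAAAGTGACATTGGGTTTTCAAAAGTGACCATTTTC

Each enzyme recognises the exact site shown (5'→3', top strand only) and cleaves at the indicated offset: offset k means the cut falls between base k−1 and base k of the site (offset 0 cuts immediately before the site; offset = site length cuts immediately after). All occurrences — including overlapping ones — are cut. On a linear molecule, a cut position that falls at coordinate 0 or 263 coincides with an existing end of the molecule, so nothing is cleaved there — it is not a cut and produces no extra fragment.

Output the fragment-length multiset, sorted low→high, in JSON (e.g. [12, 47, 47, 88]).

[1,5,6,6,6,6,7,8,8,8,8,9,9,10,10,11,11,12,12,13,13,13,13,14,16,28]

Scan for sites:
  EstIX (AAGTGAC, off=5): starts [11, 36, 49, 70, 83, 91, 115, 125, 158, 186, 195, 229, 249] → cuts [16, 41, 54, 75, 88, 96, 120, 130, 163, 191, 200, 234, 254]
  AzqI (TTTTC, off=4): starts [24, 60, 98, 103, 109, 132, 145, 153, 210, 221, 242, 258] → cuts [28, 64, 102, 107, 113, 136, 149, 157, 214, 225, 246, 262]

Pooled cuts: [16, 28, 41, 54, 64, 75, 88, 96, 102, 107, 113, 120, 130, 136, 149, 157, 163, 191, 200, 214, 225, 234, 246, 254, 262]

Fragments:
  [0,16): 16 bp
  [16,28): 12 bp
  [28,41): 13 bp
  [41,54): 13 bp
  [54,64): 10 bp
  [64,75): 11 bp
  [75,88): 13 bp
  [88,96): 8 bp
  [96,102): 6 bp
  [102,107): 5 bp
  [107,113): 6 bp
  [113,120): 7 bp
  [120,130): 10 bp
  [130,136): 6 bp
  [136,149): 13 bp
  [149,157): 8 bp
  [157,163): 6 bp
  [163,191): 28 bp
  [191,200): 9 bp
  [200,214): 14 bp
  [214,225): 11 bp
  [225,234): 9 bp
  [234,246): 12 bp
  [246,254): 8 bp
  [254,262): 8 bp
  [262,263): 1 bp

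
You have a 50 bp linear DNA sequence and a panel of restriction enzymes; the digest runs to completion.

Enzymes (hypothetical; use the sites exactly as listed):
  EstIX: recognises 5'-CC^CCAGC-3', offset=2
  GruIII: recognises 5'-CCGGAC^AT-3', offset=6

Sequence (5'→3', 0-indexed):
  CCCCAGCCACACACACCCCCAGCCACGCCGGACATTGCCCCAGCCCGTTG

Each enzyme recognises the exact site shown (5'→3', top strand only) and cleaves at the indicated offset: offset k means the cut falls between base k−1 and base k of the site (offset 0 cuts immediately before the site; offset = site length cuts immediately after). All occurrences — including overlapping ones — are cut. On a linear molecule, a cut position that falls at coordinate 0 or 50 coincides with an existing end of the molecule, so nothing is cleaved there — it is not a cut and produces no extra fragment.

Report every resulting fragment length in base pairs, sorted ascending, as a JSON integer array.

Scan for sites:
  EstIX (CCCCAGC, off=2): starts [0, 16, 37] → cuts [2, 18, 39]
  GruIII (CCGGACAT, off=6): starts [27] → cuts [33]

Pooled cuts: [2, 18, 33, 39]

Fragments:
  [0,2): 2 bp
  [2,18): 16 bp
  [18,33): 15 bp
  [33,39): 6 bp
  [39,50): 11 bp

[2,6,11,15,16]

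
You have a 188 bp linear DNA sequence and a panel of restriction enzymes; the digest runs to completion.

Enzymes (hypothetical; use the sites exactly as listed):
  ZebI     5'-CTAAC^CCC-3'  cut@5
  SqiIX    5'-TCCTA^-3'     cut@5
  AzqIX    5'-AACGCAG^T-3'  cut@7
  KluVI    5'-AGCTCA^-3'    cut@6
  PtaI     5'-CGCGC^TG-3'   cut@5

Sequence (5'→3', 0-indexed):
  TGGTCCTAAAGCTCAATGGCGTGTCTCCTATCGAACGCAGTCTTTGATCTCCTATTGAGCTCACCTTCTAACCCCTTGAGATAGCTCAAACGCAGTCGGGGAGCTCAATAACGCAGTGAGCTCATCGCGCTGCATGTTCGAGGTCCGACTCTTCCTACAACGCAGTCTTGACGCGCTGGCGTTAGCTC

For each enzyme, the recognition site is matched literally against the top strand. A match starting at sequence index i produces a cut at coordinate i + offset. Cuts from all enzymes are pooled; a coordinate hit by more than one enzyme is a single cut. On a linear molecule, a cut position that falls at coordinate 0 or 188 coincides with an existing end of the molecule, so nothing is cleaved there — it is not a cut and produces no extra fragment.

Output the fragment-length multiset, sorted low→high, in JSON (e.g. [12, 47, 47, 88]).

Scan for sites:
  ZebI (CTAACCCC, off=5): starts [67] → cuts [72]
  SqiIX (TCCTA, off=5): starts [3, 25, 49, 152] → cuts [8, 30, 54, 157]
  AzqIX (AACGCAGT, off=7): starts [33, 88, 109, 158] → cuts [40, 95, 116, 165]
  KluVI (AGCTCA, off=6): starts [9, 57, 82, 101, 118] → cuts [15, 63, 88, 107, 124]
  PtaI (CGCGCTG, off=5): starts [125, 171] → cuts [130, 176]

All cut coordinates (distinct, sorted): [8, 15, 30, 40, 54, 63, 72, 88, 95, 107, 116, 124, 130, 157, 165, 176]

Fragment lengths:
  [0,8): 8 bp
  [8,15): 7 bp
  [15,30): 15 bp
  [30,40): 10 bp
  [40,54): 14 bp
  [54,63): 9 bp
  [63,72): 9 bp
  [72,88): 16 bp
  [88,95): 7 bp
  [95,107): 12 bp
  [107,116): 9 bp
  [116,124): 8 bp
  [124,130): 6 bp
  [130,157): 27 bp
  [157,165): 8 bp
  [165,176): 11 bp
  [176,188): 12 bp

[6,7,7,8,8,8,9,9,9,10,11,12,12,14,15,16,27]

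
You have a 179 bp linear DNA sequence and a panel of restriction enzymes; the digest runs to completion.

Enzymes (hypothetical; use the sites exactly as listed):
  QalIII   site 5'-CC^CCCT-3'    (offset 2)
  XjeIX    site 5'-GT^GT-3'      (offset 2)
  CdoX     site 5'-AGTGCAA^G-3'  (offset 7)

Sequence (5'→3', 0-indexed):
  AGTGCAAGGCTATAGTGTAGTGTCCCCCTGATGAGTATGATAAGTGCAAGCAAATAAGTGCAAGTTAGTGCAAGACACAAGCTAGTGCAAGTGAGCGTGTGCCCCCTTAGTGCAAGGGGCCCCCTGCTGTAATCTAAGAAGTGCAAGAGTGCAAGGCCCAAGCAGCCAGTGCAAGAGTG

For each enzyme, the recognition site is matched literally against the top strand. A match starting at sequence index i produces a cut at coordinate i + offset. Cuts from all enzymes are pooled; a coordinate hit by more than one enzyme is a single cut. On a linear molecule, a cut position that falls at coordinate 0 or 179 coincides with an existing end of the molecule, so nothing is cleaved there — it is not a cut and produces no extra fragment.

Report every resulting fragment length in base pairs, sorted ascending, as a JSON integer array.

[4,5,5,5,6,7,8,8,9,10,12,14,17,20,24,25]

Per-enzyme occurrences:
  QalIII CCCCCT/2: at [23, 101, 119] ⇒ [25, 103, 121]
  XjeIX GTGT/2: at [14, 19, 96] ⇒ [16, 21, 98]
  CdoX AGTGCAAG/7: at [0, 42, 56, 66, 83, 108, 139, 147, 167] ⇒ [7, 49, 63, 73, 90, 115, 146, 154, 174]

All cut coordinates (distinct, sorted): [7, 16, 21, 25, 49, 63, 73, 90, 98, 103, 115, 121, 146, 154, 174]

Fragments:
  [0,7): 7 bp
  [7,16): 9 bp
  [16,21): 5 bp
  [21,25): 4 bp
  [25,49): 24 bp
  [49,63): 14 bp
  [63,73): 10 bp
  [73,90): 17 bp
  [90,98): 8 bp
  [98,103): 5 bp
  [103,115): 12 bp
  [115,121): 6 bp
  [121,146): 25 bp
  [146,154): 8 bp
  [154,174): 20 bp
  [174,179): 5 bp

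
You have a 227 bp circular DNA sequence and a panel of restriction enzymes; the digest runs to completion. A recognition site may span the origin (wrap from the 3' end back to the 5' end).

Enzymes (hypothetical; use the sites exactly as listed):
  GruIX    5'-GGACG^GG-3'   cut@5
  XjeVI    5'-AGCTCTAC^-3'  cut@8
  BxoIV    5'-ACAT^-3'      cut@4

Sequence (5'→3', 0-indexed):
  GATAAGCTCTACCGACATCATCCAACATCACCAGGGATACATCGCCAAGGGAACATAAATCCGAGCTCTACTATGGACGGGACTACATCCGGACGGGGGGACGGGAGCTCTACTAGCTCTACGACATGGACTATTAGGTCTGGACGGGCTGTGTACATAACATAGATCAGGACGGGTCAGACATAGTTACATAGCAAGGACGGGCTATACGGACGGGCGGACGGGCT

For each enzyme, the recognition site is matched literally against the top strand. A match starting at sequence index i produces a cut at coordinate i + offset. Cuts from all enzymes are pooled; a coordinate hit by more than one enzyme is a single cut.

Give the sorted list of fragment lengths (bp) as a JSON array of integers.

Scan for sites:
  GruIX GGACGGG/5: at [74, 90, 98, 141, 169, 197, 210, 218] ⇒ [79, 95, 103, 146, 174, 202, 215, 223]
  XjeVI AGCTCTAC/8: at [4, 63, 105, 114] ⇒ [12, 71, 113, 122]
  BxoIV ACAT/4: at [14, 24, 38, 52, 84, 123, 154, 159, 180, 188] ⇒ [18, 28, 42, 56, 88, 127, 158, 163, 184, 192]

Pooled cuts: [12, 18, 28, 42, 56, 71, 79, 88, 95, 103, 113, 122, 127, 146, 158, 163, 174, 184, 192, 202, 215, 223]

Fragment lengths:
  12→18: 6 bp
  18→28: 10 bp
  28→42: 14 bp
  42→56: 14 bp
  56→71: 15 bp
  71→79: 8 bp
  79→88: 9 bp
  88→95: 7 bp
  95→103: 8 bp
  103→113: 10 bp
  113→122: 9 bp
  122→127: 5 bp
  127→146: 19 bp
  146→158: 12 bp
  158→163: 5 bp
  163→174: 11 bp
  174→184: 10 bp
  184→192: 8 bp
  192→202: 10 bp
  202→215: 13 bp
  215→223: 8 bp
  223→12 (wrap): 227-223+12 = 16 bp

[5,5,6,7,8,8,8,8,9,9,10,10,10,10,11,12,13,14,14,15,16,19]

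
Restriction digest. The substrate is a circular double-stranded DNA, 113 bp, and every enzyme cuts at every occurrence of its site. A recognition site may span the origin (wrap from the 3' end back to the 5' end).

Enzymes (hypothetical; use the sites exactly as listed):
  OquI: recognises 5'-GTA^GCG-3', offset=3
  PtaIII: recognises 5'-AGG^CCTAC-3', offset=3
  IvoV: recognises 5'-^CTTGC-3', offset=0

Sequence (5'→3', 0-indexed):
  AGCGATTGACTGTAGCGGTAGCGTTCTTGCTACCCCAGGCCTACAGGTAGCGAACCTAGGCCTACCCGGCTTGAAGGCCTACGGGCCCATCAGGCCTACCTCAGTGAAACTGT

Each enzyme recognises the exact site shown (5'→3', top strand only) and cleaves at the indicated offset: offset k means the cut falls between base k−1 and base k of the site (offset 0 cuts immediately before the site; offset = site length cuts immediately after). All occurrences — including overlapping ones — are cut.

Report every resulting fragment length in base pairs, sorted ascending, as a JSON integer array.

Scan for sites:
  OquI (GTAGCG, off=3): starts [11, 17, 46, 111] → cuts [1, 14, 20, 49]
  PtaIII (AGGCCTAC, off=3): starts [36, 57, 74, 91] → cuts [39, 60, 77, 94]
  IvoV (CTTGC, off=0): starts [25] → cuts [25]

Pooled cuts: [1, 14, 20, 25, 39, 49, 60, 77, 94]

Fragments:
  1→14: 13 bp
  14→20: 6 bp
  20→25: 5 bp
  25→39: 14 bp
  39→49: 10 bp
  49→60: 11 bp
  60→77: 17 bp
  77→94: 17 bp
  94→1 (wrap): 113-94+1 = 20 bp

[5,6,10,11,13,14,17,17,20]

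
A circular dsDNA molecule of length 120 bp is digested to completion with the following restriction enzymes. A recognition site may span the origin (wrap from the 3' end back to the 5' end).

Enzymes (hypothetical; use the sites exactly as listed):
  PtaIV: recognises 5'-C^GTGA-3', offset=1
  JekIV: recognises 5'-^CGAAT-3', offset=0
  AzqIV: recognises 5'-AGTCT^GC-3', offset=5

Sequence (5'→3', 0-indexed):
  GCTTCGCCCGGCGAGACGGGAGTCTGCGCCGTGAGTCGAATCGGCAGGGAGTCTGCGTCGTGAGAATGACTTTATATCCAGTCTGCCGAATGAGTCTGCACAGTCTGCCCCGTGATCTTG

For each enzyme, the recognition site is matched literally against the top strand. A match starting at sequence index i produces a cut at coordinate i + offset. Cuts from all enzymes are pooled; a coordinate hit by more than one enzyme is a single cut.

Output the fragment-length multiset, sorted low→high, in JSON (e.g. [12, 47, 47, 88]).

Per-enzyme occurrences:
  PtaIV (CGTGA, off=1): starts [29, 58, 110] → cuts [30, 59, 111]
  JekIV (CGAAT, off=0): starts [36, 86] → cuts [36, 86]
  AzqIV (AGTCTGC, off=5): starts [20, 49, 79, 92, 101] → cuts [25, 54, 84, 97, 106]

All cut coordinates (distinct, sorted): [25, 30, 36, 54, 59, 84, 86, 97, 106, 111]

Fragment lengths:
  25→30: 5 bp
  30→36: 6 bp
  36→54: 18 bp
  54→59: 5 bp
  59→84: 25 bp
  84→86: 2 bp
  86→97: 11 bp
  97→106: 9 bp
  106→111: 5 bp
  111→25 (wrap): 120-111+25 = 34 bp

[2,5,5,5,6,9,11,18,25,34]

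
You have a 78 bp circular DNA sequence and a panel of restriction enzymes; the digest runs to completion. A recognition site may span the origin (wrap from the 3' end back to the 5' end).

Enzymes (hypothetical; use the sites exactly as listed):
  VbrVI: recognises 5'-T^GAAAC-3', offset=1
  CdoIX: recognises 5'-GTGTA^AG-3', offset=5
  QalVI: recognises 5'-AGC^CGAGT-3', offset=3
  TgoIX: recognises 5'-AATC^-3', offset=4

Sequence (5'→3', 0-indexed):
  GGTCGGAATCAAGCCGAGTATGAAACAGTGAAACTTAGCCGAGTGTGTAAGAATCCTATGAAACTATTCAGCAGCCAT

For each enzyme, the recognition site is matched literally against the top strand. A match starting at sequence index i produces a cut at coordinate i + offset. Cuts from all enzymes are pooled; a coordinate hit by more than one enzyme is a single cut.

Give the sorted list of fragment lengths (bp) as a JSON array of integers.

[4,4,6,7,8,10,10,29]

Scan for sites:
  VbrVI (TGAAAC, off=1): starts [20, 28, 58] → cuts [21, 29, 59]
  CdoIX (GTGTAAG, off=5): starts [44] → cuts [49]
  QalVI (AGCCGAGT, off=3): starts [11, 36] → cuts [14, 39]
  TgoIX (AATC, off=4): starts [6, 51] → cuts [10, 55]

Pooled cuts: [10, 14, 21, 29, 39, 49, 55, 59]

Fragment lengths:
  10→14: 4 bp
  14→21: 7 bp
  21→29: 8 bp
  29→39: 10 bp
  39→49: 10 bp
  49→55: 6 bp
  55→59: 4 bp
  59→10 (wrap): 78-59+10 = 29 bp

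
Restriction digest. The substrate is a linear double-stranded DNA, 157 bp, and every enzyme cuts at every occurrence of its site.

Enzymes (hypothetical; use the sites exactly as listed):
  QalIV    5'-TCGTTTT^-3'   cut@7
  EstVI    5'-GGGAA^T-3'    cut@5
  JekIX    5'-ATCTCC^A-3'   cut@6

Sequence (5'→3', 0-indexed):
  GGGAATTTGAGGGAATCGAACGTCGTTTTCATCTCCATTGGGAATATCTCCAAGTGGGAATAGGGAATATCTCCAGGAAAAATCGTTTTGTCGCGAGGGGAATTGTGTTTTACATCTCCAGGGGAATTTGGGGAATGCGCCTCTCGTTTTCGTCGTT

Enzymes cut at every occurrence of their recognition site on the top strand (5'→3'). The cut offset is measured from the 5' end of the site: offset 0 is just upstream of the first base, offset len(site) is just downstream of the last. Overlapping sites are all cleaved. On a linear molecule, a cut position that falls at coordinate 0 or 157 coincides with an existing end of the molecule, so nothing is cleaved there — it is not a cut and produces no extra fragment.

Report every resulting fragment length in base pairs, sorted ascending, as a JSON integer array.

[5,7,7,7,7,7,7,8,9,9,10,13,14,15,15,17]

Per-enzyme occurrences:
  QalIV TCGTTTT/7: at [22, 82, 143] ⇒ [29, 89, 150]
  EstVI GGGAAT/5: at [0, 10, 39, 55, 62, 97, 121, 130] ⇒ [5, 15, 44, 60, 67, 102, 126, 135]
  JekIX ATCTCCA/6: at [30, 45, 68, 113] ⇒ [36, 51, 74, 119]

Pooled cuts: [5, 15, 29, 36, 44, 51, 60, 67, 74, 89, 102, 119, 126, 135, 150]

Fragment lengths:
  [0,5): 5 bp
  [5,15): 10 bp
  [15,29): 14 bp
  [29,36): 7 bp
  [36,44): 8 bp
  [44,51): 7 bp
  [51,60): 9 bp
  [60,67): 7 bp
  [67,74): 7 bp
  [74,89): 15 bp
  [89,102): 13 bp
  [102,119): 17 bp
  [119,126): 7 bp
  [126,135): 9 bp
  [135,150): 15 bp
  [150,157): 7 bp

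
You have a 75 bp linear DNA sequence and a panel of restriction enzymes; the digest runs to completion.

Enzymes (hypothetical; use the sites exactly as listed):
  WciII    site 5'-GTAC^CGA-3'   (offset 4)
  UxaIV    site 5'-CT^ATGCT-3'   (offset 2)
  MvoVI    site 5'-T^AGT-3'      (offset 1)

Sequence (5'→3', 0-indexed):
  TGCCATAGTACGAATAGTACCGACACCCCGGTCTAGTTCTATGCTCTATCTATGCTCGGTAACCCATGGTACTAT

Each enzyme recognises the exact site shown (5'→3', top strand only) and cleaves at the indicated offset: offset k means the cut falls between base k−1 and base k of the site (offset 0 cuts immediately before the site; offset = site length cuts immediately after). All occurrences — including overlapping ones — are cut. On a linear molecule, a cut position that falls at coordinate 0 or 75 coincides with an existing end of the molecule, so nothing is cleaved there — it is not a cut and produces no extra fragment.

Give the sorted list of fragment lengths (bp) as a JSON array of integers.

Per-enzyme occurrences:
  WciII GTACCGA/4: at [16] ⇒ [20]
  UxaIV CTATGCT/2: at [38, 49] ⇒ [40, 51]
  MvoVI TAGT/1: at [5, 14, 33] ⇒ [6, 15, 34]

Pooled cuts: [6, 15, 20, 34, 40, 51]

Fragment lengths:
  [0,6): 6 bp
  [6,15): 9 bp
  [15,20): 5 bp
  [20,34): 14 bp
  [34,40): 6 bp
  [40,51): 11 bp
  [51,75): 24 bp

[5,6,6,9,11,14,24]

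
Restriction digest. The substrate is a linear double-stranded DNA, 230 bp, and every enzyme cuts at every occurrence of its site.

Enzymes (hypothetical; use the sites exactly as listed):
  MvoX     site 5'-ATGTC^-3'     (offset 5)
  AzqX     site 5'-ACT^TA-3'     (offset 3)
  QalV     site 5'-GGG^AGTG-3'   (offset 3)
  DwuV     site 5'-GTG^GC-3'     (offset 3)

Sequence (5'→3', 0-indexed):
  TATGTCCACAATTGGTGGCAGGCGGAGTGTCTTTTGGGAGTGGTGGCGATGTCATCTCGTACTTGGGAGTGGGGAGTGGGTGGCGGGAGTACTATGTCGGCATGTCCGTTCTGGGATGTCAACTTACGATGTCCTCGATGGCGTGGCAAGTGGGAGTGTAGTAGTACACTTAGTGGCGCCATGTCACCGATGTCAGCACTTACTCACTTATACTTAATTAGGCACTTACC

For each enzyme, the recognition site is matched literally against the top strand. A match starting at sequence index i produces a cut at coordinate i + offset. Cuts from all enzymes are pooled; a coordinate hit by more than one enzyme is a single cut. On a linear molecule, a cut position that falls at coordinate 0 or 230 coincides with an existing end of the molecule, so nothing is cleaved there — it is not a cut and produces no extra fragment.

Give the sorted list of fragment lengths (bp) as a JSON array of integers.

[4,4,5,6,6,6,7,7,8,8,8,8,9,9,9,10,11,12,12,14,14,16,16,21]

Per-enzyme occurrences:
  MvoX ATGTC/5: at [1, 48, 93, 101, 115, 128, 180, 189] ⇒ [6, 53, 98, 106, 120, 133, 185, 194]
  AzqX ACTTA/3: at [121, 167, 197, 205, 211, 223] ⇒ [124, 170, 200, 208, 214, 226]
  QalV GGGAGTG/3: at [35, 64, 71, 151] ⇒ [38, 67, 74, 154]
  DwuV GTGGC/3: at [14, 42, 79, 142, 172] ⇒ [17, 45, 82, 145, 175]

All cut coordinates (distinct, sorted): [6, 17, 38, 45, 53, 67, 74, 82, 98, 106, 120, 124, 133, 145, 154, 170, 175, 185, 194, 200, 208, 214, 226]

Fragments:
  [0,6): 6 bp
  [6,17): 11 bp
  [17,38): 21 bp
  [38,45): 7 bp
  [45,53): 8 bp
  [53,67): 14 bp
  [67,74): 7 bp
  [74,82): 8 bp
  [82,98): 16 bp
  [98,106): 8 bp
  [106,120): 14 bp
  [120,124): 4 bp
  [124,133): 9 bp
  [133,145): 12 bp
  [145,154): 9 bp
  [154,170): 16 bp
  [170,175): 5 bp
  [175,185): 10 bp
  [185,194): 9 bp
  [194,200): 6 bp
  [200,208): 8 bp
  [208,214): 6 bp
  [214,226): 12 bp
  [226,230): 4 bp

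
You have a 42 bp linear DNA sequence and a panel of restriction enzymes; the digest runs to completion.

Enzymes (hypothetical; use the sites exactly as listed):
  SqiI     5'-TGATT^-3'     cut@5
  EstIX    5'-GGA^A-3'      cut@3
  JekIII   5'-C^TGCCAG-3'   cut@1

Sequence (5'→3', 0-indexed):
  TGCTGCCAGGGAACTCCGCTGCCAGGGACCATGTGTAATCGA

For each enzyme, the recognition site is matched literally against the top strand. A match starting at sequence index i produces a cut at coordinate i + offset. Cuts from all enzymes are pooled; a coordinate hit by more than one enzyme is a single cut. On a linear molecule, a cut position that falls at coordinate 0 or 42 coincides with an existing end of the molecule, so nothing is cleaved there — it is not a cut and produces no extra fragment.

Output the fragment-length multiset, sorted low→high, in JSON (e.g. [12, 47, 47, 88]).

[3,7,9,23]

Site scan:
  SqiI (TGATT, off=5): no sites
  EstIX GGAA/3: at [9] ⇒ [12]
  JekIII CTGCCAG/1: at [2, 18] ⇒ [3, 19]

Pooled cuts: [3, 12, 19]

Fragments:
  [0,3): 3 bp
  [3,12): 9 bp
  [12,19): 7 bp
  [19,42): 23 bp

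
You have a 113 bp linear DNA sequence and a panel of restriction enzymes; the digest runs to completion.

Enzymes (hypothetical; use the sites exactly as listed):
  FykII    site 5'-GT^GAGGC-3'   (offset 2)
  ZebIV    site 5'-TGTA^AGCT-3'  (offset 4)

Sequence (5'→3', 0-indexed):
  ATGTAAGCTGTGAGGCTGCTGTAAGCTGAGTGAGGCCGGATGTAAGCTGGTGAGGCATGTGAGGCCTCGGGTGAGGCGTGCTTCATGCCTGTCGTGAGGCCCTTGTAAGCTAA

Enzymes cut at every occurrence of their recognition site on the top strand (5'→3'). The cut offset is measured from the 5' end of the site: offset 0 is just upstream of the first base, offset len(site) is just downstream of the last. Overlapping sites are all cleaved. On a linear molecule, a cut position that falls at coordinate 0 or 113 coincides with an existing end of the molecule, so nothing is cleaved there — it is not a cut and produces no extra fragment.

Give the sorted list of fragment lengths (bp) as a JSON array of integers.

Scan for sites:
  FykII (GTGAGGC, off=2): starts [9, 29, 49, 58, 70, 93] → cuts [11, 31, 51, 60, 72, 95]
  ZebIV (TGTAAGCT, off=4): starts [1, 19, 40, 103] → cuts [5, 23, 44, 107]

Pooled cuts: [5, 11, 23, 31, 44, 51, 60, 72, 95, 107]

Fragments:
  [0,5): 5 bp
  [5,11): 6 bp
  [11,23): 12 bp
  [23,31): 8 bp
  [31,44): 13 bp
  [44,51): 7 bp
  [51,60): 9 bp
  [60,72): 12 bp
  [72,95): 23 bp
  [95,107): 12 bp
  [107,113): 6 bp

[5,6,6,7,8,9,12,12,12,13,23]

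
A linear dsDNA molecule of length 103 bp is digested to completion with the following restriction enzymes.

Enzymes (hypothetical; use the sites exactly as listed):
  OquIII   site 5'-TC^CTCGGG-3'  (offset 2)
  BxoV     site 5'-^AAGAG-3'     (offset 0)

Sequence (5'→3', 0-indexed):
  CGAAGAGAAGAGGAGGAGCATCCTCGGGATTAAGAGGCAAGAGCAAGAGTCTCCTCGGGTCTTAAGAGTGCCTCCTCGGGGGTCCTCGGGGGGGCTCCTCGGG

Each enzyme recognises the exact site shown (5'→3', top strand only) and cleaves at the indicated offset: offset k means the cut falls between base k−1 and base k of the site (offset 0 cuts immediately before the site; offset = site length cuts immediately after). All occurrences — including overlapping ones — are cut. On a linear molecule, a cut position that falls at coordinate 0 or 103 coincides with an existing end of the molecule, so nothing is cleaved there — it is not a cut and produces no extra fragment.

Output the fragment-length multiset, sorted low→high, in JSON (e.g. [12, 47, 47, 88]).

[2,5,6,6,7,9,9,10,10,11,13,15]

Per-enzyme occurrences:
  OquIII (TCCTCGGG, off=2): starts [20, 51, 72, 82, 95] → cuts [22, 53, 74, 84, 97]
  BxoV (AAGAG, off=0): starts [2, 7, 31, 38, 44, 63] → cuts [2, 7, 31, 38, 44, 63]

All cut coordinates (distinct, sorted): [2, 7, 22, 31, 38, 44, 53, 63, 74, 84, 97]

Fragments:
  [0,2): 2 bp
  [2,7): 5 bp
  [7,22): 15 bp
  [22,31): 9 bp
  [31,38): 7 bp
  [38,44): 6 bp
  [44,53): 9 bp
  [53,63): 10 bp
  [63,74): 11 bp
  [74,84): 10 bp
  [84,97): 13 bp
  [97,103): 6 bp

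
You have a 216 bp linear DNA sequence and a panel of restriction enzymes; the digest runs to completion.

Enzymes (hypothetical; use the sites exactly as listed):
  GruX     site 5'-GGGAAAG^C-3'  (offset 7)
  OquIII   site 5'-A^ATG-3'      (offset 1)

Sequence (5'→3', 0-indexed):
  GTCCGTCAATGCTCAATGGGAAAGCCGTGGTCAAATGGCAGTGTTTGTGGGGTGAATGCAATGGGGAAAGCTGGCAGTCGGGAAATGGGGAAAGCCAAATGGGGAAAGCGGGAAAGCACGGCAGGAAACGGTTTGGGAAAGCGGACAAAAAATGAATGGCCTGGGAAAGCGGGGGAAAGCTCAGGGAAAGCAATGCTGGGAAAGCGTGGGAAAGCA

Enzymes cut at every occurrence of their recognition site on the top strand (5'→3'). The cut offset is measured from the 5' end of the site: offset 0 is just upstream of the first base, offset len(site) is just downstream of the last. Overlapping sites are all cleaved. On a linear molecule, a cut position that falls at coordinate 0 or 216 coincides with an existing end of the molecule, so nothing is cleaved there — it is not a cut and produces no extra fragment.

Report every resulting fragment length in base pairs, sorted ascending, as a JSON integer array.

Site scan:
  GruX (GGGAAAGC, off=7): starts [17, 63, 87, 101, 109, 134, 162, 172, 183, 197, 207] → cuts [24, 70, 94, 108, 116, 141, 169, 179, 190, 204, 214]
  OquIII (AATG, off=1): starts [7, 14, 33, 54, 59, 83, 97, 150, 154, 191] → cuts [8, 15, 34, 55, 60, 84, 98, 151, 155, 192]

All cut coordinates (distinct, sorted): [8, 15, 24, 34, 55, 60, 70, 84, 94, 98, 108, 116, 141, 151, 155, 169, 179, 190, 192, 204, 214]

Fragments:
  [0,8): 8 bp
  [8,15): 7 bp
  [15,24): 9 bp
  [24,34): 10 bp
  [34,55): 21 bp
  [55,60): 5 bp
  [60,70): 10 bp
  [70,84): 14 bp
  [84,94): 10 bp
  [94,98): 4 bp
  [98,108): 10 bp
  [108,116): 8 bp
  [116,141): 25 bp
  [141,151): 10 bp
  [151,155): 4 bp
  [155,169): 14 bp
  [169,179): 10 bp
  [179,190): 11 bp
  [190,192): 2 bp
  [192,204): 12 bp
  [204,214): 10 bp
  [214,216): 2 bp

[2,2,4,4,5,7,8,8,9,10,10,10,10,10,10,10,11,12,14,14,21,25]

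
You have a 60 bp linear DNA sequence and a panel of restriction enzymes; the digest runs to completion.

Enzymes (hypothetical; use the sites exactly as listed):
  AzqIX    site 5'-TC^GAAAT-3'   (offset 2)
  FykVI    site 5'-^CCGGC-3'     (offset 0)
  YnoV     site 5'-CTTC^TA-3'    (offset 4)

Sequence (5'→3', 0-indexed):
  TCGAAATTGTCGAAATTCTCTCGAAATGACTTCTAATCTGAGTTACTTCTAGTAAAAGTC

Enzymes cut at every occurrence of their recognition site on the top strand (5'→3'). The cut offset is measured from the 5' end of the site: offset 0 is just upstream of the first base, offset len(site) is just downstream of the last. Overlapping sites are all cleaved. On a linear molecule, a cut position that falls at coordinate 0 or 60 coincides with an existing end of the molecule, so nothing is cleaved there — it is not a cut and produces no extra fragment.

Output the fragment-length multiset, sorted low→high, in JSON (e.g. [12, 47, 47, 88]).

Per-enzyme occurrences:
  AzqIX (TCGAAAT, off=2): starts [0, 9, 20] → cuts [2, 11, 22]
  FykVI (CCGGC, off=0): no sites
  YnoV (CTTCTA, off=4): starts [29, 45] → cuts [33, 49]

Pooled cuts: [2, 11, 22, 33, 49]

Fragments:
  [0,2): 2 bp
  [2,11): 9 bp
  [11,22): 11 bp
  [22,33): 11 bp
  [33,49): 16 bp
  [49,60): 11 bp

[2,9,11,11,11,16]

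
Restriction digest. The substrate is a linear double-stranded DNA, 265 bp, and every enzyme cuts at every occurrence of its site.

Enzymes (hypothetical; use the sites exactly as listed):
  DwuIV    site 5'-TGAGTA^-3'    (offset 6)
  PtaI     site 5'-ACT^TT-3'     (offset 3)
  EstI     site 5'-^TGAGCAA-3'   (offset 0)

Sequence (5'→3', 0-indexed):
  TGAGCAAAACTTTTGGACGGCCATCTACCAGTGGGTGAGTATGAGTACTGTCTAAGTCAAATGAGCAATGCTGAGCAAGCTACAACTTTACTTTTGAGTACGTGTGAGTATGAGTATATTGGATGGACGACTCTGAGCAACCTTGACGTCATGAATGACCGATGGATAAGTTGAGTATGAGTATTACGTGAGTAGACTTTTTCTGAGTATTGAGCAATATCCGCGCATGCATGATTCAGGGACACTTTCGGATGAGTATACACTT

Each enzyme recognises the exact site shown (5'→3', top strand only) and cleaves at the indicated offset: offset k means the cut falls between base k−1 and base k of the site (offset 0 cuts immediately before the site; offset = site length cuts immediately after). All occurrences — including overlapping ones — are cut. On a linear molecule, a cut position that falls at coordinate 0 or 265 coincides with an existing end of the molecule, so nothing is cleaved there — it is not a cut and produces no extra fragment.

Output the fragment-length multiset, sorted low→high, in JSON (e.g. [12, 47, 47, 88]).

[1,4,5,6,6,6,7,8,10,10,11,11,11,12,14,16,17,30,36,44]

Site scan:
  DwuIV TGAGTA/6: at [35, 41, 94, 104, 110, 171, 177, 188, 203, 252] ⇒ [41, 47, 100, 110, 116, 177, 183, 194, 209, 258]
  PtaI ACTTT/3: at [8, 84, 89, 195, 243] ⇒ [11, 87, 92, 198, 246]
  EstI TGAGCAA/0: at [0, 61, 71, 133, 210] ⇒ [61, 71, 133, 210] (position 0 is a terminus of the linear molecule — no cut)

Pooled cuts: [11, 41, 47, 61, 71, 87, 92, 100, 110, 116, 133, 177, 183, 194, 198, 209, 210, 246, 258]

Fragment lengths:
  [0,11): 11 bp
  [11,41): 30 bp
  [41,47): 6 bp
  [47,61): 14 bp
  [61,71): 10 bp
  [71,87): 16 bp
  [87,92): 5 bp
  [92,100): 8 bp
  [100,110): 10 bp
  [110,116): 6 bp
  [116,133): 17 bp
  [133,177): 44 bp
  [177,183): 6 bp
  [183,194): 11 bp
  [194,198): 4 bp
  [198,209): 11 bp
  [209,210): 1 bp
  [210,246): 36 bp
  [246,258): 12 bp
  [258,265): 7 bp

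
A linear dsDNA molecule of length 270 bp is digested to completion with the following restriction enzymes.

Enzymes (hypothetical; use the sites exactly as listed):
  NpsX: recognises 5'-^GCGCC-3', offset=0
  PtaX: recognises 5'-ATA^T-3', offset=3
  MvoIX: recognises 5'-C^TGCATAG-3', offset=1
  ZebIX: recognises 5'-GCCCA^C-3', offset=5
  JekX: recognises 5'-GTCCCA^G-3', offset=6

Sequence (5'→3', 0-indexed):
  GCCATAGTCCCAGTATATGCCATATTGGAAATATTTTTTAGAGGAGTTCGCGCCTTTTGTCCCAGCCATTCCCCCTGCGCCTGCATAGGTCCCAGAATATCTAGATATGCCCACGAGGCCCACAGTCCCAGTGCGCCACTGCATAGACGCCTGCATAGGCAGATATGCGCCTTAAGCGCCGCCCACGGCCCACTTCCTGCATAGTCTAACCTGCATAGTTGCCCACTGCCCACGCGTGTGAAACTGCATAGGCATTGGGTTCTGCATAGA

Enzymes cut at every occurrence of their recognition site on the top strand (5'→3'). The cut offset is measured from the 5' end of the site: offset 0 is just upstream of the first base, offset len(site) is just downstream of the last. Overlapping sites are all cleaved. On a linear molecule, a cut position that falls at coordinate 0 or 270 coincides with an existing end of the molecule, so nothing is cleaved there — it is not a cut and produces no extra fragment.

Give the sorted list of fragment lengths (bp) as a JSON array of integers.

Per-enzyme occurrences:
  NpsX GCGCC/0: at [49, 76, 132, 166, 175] ⇒ [49, 76, 132, 166, 175]
  PtaX ATAT/3: at [14, 21, 30, 96, 104, 162] ⇒ [17, 24, 33, 99, 107, 165]
  MvoIX CTGCATAG/1: at [80, 138, 150, 196, 210, 243, 261] ⇒ [81, 139, 151, 197, 211, 244, 262]
  ZebIX GCCCAC/5: at [108, 117, 180, 187, 220, 227] ⇒ [113, 122, 185, 192, 225, 232]
  JekX GTCCCAG/6: at [6, 58, 88, 124] ⇒ [12, 64, 94, 130]

Pooled cuts: [12, 17, 24, 33, 49, 64, 76, 81, 94, 99, 107, 113, 122, 130, 132, 139, 151, 165, 166, 175, 185, 192, 197, 211, 225, 232, 244, 262]

Fragment lengths:
  [0,12): 12 bp
  [12,17): 5 bp
  [17,24): 7 bp
  [24,33): 9 bp
  [33,49): 16 bp
  [49,64): 15 bp
  [64,76): 12 bp
  [76,81): 5 bp
  [81,94): 13 bp
  [94,99): 5 bp
  [99,107): 8 bp
  [107,113): 6 bp
  [113,122): 9 bp
  [122,130): 8 bp
  [130,132): 2 bp
  [132,139): 7 bp
  [139,151): 12 bp
  [151,165): 14 bp
  [165,166): 1 bp
  [166,175): 9 bp
  [175,185): 10 bp
  [185,192): 7 bp
  [192,197): 5 bp
  [197,211): 14 bp
  [211,225): 14 bp
  [225,232): 7 bp
  [232,244): 12 bp
  [244,262): 18 bp
  [262,270): 8 bp

[1,2,5,5,5,5,6,7,7,7,7,8,8,8,9,9,9,10,12,12,12,12,13,14,14,14,15,16,18]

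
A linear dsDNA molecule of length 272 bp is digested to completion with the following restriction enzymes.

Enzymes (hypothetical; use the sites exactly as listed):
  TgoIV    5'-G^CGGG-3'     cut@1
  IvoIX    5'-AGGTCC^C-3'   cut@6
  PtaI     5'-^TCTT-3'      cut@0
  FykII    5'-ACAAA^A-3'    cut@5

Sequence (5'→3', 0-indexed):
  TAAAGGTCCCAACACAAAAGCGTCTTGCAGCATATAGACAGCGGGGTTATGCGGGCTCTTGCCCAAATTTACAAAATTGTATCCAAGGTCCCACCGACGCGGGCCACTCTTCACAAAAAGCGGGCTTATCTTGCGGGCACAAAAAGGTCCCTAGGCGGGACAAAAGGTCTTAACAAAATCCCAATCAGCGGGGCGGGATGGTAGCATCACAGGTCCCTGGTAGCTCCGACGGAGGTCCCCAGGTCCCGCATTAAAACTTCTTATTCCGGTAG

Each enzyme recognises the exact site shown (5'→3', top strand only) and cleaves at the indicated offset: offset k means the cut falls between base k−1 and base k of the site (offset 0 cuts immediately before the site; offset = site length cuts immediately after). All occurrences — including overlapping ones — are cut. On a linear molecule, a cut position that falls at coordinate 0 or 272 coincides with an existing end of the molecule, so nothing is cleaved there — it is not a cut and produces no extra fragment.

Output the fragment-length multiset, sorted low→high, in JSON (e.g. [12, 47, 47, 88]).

Scan for sites:
  TgoIV GCGGG/1: at [40, 50, 98, 119, 132, 154, 187, 192] ⇒ [41, 51, 99, 120, 133, 155, 188, 193]
  IvoIX AGGTCCC/6: at [3, 85, 144, 210, 232, 240] ⇒ [9, 91, 150, 216, 238, 246]
  PtaI TCTT/0: at [22, 56, 107, 128, 167, 258] ⇒ [22, 56, 107, 128, 167, 258]
  FykII ACAAAA/5: at [13, 70, 112, 138, 159, 172] ⇒ [18, 75, 117, 143, 164, 177]

All cut coordinates (distinct, sorted): [9, 18, 22, 41, 51, 56, 75, 91, 99, 107, 117, 120, 128, 133, 143, 150, 155, 164, 167, 177, 188, 193, 216, 238, 246, 258]

Fragments:
  [0,9): 9 bp
  [9,18): 9 bp
  [18,22): 4 bp
  [22,41): 19 bp
  [41,51): 10 bp
  [51,56): 5 bp
  [56,75): 19 bp
  [75,91): 16 bp
  [91,99): 8 bp
  [99,107): 8 bp
  [107,117): 10 bp
  [117,120): 3 bp
  [120,128): 8 bp
  [128,133): 5 bp
  [133,143): 10 bp
  [143,150): 7 bp
  [150,155): 5 bp
  [155,164): 9 bp
  [164,167): 3 bp
  [167,177): 10 bp
  [177,188): 11 bp
  [188,193): 5 bp
  [193,216): 23 bp
  [216,238): 22 bp
  [238,246): 8 bp
  [246,258): 12 bp
  [258,272): 14 bp

[3,3,4,5,5,5,5,7,8,8,8,8,9,9,9,10,10,10,10,11,12,14,16,19,19,22,23]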